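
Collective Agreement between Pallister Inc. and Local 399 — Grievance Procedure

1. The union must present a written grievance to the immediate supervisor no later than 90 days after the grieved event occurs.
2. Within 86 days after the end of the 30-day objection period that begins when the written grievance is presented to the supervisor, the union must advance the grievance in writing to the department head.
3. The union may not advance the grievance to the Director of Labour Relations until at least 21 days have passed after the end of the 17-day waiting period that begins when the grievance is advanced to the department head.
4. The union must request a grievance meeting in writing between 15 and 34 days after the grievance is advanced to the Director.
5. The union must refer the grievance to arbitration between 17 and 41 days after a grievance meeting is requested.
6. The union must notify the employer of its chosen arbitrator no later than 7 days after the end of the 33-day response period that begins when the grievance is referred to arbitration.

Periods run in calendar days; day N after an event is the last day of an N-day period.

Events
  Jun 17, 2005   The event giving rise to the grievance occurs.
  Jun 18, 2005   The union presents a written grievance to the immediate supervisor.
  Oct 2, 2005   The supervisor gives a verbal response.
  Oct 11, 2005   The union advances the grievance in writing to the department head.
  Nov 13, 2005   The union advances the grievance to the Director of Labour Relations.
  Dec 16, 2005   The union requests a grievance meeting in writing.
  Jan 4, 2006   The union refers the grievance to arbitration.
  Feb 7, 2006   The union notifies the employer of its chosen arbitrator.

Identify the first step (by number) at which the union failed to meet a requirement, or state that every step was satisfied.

Step 1: 90 days after Jun 17, 2005 (when the grieved event occurs) is Sep 15, 2005; done Jun 18, 2005 — timely.
Step 2: 86 days after Jul 18, 2005 (end of the 30-day objection period, which began when the written grievance is presented to the supervisor on Jun 18, 2005) is Oct 12, 2005; Oct 11, 2005 is within that limit.
Step 3: the earliest permitted date is 21 days after Oct 28, 2005 (end of the 17-day waiting period, which began when the grievance is advanced to the department head on Oct 11, 2005), i.e. Nov 18, 2005; acted on Nov 13, 2005, 5 days prematurely.
Later steps need not be reached.

Step 3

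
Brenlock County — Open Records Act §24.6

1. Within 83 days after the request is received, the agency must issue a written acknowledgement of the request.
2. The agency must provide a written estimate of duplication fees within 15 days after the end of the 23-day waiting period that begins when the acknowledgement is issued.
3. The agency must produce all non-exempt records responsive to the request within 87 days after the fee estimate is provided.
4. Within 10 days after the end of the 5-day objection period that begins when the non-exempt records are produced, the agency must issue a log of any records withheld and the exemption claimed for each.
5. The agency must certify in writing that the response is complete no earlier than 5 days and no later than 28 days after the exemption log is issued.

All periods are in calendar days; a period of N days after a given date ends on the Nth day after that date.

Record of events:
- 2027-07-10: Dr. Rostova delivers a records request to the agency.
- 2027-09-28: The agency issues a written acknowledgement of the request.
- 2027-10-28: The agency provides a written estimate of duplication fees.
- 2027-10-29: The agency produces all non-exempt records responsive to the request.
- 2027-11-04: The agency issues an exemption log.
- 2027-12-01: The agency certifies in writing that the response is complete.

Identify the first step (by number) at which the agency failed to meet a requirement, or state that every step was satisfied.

Step 1 — counting 83 days from 2027-07-10 (when the request is received) gives a deadline of 2027-10-01; 2027-09-28 is within that limit.
Step 2 — counting 15 days from 2027-10-21 (end of the 23-day waiting period, which began when the acknowledgement is issued on 2027-09-28) gives a deadline of 2027-11-05; completed 2027-10-28, before the deadline.
Step 3 — counting 87 days from 2027-10-28 (when the fee estimate is provided) gives a deadline of 2028-01-23; done 2027-10-29 — timely.
Step 4 — counting 10 days from 2027-11-03 (end of the 5-day objection period, which began when the non-exempt records are produced on 2027-10-29) gives a deadline of 2027-11-13; done 2027-11-04 — timely.
Step 5 — 5 and 28 days from 2027-11-04 (when the exemption log is issued) are 2027-11-09 and 2027-12-02 respectively; 2027-12-01 falls inside that range.

None — every step was satisfied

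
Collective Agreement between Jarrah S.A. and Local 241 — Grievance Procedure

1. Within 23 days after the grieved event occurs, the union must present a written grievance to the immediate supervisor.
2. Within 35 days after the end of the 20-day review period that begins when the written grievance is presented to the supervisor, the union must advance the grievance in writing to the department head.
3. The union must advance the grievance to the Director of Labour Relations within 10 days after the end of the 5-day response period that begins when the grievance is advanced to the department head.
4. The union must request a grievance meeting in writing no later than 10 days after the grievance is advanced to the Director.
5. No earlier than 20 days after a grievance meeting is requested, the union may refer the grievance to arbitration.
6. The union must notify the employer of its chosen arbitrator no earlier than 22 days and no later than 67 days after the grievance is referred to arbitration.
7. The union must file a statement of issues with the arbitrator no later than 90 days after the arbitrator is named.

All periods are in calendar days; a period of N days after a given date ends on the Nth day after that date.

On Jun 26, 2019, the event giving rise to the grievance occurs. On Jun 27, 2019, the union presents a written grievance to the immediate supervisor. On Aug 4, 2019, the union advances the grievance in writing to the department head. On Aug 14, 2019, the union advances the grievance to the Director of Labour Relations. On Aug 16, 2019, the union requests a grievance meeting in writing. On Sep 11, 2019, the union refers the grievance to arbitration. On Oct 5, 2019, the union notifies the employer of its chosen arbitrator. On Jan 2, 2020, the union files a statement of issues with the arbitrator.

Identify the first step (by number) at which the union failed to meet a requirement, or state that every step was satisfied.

(1) due by Jun 26, 2019 + 23 days = Jul 19, 2019; completed Jun 27, 2019, before the deadline.
(2) due by Jul 17, 2019 + 35 days = Aug 21, 2019; done Aug 4, 2019 — timely.
(3) due by Aug 9, 2019 + 10 days = Aug 19, 2019; Aug 14, 2019 is within that limit.
(4) due by Aug 14, 2019 + 10 days = Aug 24, 2019; Aug 16, 2019 is within that limit.
(5) permitted from Aug 16, 2019 + 20 days = Sep 5, 2019 onward; done Sep 11, 2019, after the minimum wait.
(6) the permitted window runs from Sep 11, 2019 + 22 = Oct 3, 2019 to Sep 11, 2019 + 67 = Nov 17, 2019; done Oct 5, 2019, which is between those dates.
(7) due by Oct 5, 2019 + 90 days = Jan 3, 2020; Jan 2, 2020 is within that limit.

None — every step was satisfied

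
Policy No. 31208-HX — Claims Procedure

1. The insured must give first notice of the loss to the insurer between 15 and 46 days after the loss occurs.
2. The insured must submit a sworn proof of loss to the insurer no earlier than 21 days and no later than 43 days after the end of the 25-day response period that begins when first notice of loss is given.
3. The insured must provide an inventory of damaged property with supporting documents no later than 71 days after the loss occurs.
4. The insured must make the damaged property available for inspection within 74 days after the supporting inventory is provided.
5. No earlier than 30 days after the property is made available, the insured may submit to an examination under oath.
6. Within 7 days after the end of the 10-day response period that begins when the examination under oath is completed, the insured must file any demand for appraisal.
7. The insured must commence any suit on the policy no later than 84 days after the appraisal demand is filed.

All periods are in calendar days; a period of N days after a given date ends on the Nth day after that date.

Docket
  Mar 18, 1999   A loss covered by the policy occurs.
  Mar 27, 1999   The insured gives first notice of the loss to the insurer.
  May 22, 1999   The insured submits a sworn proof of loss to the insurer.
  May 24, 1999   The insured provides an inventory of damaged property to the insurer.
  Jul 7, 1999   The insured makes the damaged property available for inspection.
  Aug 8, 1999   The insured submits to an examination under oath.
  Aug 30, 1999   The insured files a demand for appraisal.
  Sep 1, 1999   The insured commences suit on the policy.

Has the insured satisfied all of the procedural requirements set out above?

(1) the permitted window runs from Mar 18, 1999 + 15 = Apr 2, 1999 to Mar 18, 1999 + 46 = May 3, 1999; done Mar 27, 1999 — 6 days before the window opened.
The analysis stops there.

No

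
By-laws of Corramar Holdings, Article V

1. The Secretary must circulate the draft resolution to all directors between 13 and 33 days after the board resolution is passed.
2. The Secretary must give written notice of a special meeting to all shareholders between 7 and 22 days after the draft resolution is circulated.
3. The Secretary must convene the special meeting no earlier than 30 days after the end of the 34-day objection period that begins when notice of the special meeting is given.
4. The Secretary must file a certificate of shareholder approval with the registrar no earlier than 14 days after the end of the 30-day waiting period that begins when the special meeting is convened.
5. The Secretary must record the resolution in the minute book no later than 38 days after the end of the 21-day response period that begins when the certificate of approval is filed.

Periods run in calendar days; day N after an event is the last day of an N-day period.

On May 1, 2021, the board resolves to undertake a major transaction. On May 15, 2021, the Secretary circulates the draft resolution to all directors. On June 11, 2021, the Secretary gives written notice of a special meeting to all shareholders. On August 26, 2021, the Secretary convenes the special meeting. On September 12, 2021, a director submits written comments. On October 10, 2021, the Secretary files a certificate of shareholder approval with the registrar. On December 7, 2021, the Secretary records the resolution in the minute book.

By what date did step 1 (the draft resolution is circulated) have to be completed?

June 3, 2021

Step 1 runs from May 1, 2021, when the board resolution is passed. The window is 13–33 days after May 1, 2021; it closes on June 3, 2021.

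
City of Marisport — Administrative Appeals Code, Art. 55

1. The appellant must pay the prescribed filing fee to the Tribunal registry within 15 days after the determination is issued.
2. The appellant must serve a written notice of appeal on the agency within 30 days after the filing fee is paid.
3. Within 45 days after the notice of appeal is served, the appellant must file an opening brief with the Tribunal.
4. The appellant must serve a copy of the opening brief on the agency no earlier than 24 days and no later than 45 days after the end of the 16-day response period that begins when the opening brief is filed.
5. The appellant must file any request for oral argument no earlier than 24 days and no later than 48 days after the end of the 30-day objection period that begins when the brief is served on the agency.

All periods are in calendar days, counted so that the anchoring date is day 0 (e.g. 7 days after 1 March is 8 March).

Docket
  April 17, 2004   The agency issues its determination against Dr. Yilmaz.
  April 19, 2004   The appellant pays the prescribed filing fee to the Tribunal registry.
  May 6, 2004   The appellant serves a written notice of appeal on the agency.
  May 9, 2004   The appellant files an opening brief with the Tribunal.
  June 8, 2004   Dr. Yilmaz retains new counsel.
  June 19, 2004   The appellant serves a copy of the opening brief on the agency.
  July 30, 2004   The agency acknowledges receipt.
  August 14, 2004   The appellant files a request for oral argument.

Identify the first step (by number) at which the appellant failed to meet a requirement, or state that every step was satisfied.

Step 1: 15 days after April 17, 2004 (when the determination is issued) is May 2, 2004; completed April 19, 2004, before the deadline.
Step 2: 30 days after April 19, 2004 (when the filing fee is paid) is May 19, 2004; May 6, 2004 is within that limit.
Step 3: 45 days after May 6, 2004 (when the notice of appeal is served) is June 20, 2004; done May 9, 2004 — timely.
Step 4: the window is 24–45 days after May 25, 2004 (end of the 16-day response period, which began when the opening brief is filed on May 9, 2004), so June 18, 2004 through July 9, 2004; June 19, 2004 falls inside that range.
Step 5: the window is 24–48 days after July 19, 2004 (end of the 30-day objection period, which began when the brief is served on the agency on June 19, 2004), so August 12, 2004 through September 5, 2004; done August 14, 2004, which is between those dates.

None — every step was satisfied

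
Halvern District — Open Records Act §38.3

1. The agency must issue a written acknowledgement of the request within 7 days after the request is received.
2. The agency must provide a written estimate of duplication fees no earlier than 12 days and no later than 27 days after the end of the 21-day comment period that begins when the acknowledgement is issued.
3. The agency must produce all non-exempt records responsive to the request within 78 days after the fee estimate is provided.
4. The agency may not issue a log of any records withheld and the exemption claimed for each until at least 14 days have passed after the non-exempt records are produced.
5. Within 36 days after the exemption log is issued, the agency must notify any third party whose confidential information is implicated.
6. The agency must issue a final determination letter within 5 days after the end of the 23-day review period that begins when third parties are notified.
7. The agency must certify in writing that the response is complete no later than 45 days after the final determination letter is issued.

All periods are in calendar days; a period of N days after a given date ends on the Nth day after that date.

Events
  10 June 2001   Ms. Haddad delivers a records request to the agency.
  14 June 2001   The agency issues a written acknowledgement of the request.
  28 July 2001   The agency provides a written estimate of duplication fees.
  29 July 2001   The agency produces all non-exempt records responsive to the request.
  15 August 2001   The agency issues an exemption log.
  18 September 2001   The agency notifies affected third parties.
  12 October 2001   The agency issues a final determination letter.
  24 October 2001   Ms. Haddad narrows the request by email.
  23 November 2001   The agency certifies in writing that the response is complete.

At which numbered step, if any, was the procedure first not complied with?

(1) due by 10 June 2001 + 7 days = 17 June 2001; completed 14 June 2001, before the deadline.
(2) the permitted window runs from 5 July 2001 + 12 = 17 July 2001 to 5 July 2001 + 27 = 1 August 2001; 28 July 2001 falls inside that range.
(3) due by 28 July 2001 + 78 days = 14 October 2001; completed 29 July 2001, before the deadline.
(4) permitted from 29 July 2001 + 14 days = 12 August 2001 onward; done 15 August 2001 — permitted.
(5) due by 15 August 2001 + 36 days = 20 September 2001; 18 September 2001 is within that limit.
(6) due by 11 October 2001 + 5 days = 16 October 2001; 12 October 2001 is within that limit.
(7) due by 12 October 2001 + 45 days = 26 November 2001; completed 23 November 2001, before the deadline.

None — every step was satisfied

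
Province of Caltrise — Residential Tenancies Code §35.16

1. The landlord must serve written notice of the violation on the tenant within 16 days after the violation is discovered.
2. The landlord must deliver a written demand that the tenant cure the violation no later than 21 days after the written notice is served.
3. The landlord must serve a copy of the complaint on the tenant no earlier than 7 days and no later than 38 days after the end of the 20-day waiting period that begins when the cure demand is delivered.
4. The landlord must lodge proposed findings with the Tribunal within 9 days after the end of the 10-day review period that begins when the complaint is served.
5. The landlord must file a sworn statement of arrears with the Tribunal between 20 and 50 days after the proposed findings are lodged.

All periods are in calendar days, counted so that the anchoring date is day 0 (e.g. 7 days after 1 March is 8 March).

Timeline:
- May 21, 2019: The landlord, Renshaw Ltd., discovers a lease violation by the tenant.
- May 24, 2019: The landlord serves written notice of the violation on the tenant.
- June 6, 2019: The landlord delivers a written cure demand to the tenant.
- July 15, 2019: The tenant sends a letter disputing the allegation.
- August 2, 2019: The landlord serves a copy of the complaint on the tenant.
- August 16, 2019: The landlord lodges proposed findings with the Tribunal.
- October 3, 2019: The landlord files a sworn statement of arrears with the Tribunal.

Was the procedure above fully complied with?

Yes

Step 1 — counting 16 days from May 21, 2019 (when the violation is discovered) gives a deadline of June 6, 2019; done May 24, 2019 — timely.
Step 2 — counting 21 days from May 24, 2019 (when the written notice is served) gives a deadline of June 14, 2019; done June 6, 2019 — timely.
Step 3 — 7 and 38 days from June 26, 2019 (end of the 20-day waiting period, which began when the cure demand is delivered on June 6, 2019) are July 3, 2019 and August 3, 2019 respectively; done August 2, 2019 — within the window.
Step 4 — counting 9 days from August 12, 2019 (end of the 10-day review period, which began when the complaint is served on August 2, 2019) gives a deadline of August 21, 2019; done August 16, 2019 — timely.
Step 5 — 20 and 50 days from August 16, 2019 (when the proposed findings are lodged) are September 5, 2019 and October 5, 2019 respectively; done October 3, 2019 — within the window.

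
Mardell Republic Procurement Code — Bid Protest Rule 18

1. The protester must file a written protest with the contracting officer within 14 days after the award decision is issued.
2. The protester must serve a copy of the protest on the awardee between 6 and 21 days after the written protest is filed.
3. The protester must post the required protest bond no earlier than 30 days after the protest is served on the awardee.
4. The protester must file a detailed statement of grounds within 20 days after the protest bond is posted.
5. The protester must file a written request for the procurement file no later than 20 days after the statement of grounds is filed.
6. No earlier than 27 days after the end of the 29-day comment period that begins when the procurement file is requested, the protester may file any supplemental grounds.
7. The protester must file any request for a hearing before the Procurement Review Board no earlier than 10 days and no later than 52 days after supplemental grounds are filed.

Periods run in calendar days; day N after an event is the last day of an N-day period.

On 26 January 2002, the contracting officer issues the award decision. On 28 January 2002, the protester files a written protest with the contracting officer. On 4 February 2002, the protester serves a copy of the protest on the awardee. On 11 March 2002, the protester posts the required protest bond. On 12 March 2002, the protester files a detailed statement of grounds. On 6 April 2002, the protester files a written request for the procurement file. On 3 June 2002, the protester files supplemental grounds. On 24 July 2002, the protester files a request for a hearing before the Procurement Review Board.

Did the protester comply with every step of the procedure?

No

(1) due by 26 January 2002 + 14 days = 9 February 2002; done 28 January 2002 — timely.
(2) the permitted window runs from 28 January 2002 + 6 = 3 February 2002 to 28 January 2002 + 21 = 18 February 2002; done 4 February 2002 — within the window.
(3) permitted from 4 February 2002 + 30 days = 6 March 2002 onward; done 11 March 2002 — permitted.
(4) due by 11 March 2002 + 20 days = 31 March 2002; done 12 March 2002 — timely.
(5) due by 12 March 2002 + 20 days = 1 April 2002; not done until 6 April 2002, 5 days after the deadline.
The procedure was therefore not followed at step 5.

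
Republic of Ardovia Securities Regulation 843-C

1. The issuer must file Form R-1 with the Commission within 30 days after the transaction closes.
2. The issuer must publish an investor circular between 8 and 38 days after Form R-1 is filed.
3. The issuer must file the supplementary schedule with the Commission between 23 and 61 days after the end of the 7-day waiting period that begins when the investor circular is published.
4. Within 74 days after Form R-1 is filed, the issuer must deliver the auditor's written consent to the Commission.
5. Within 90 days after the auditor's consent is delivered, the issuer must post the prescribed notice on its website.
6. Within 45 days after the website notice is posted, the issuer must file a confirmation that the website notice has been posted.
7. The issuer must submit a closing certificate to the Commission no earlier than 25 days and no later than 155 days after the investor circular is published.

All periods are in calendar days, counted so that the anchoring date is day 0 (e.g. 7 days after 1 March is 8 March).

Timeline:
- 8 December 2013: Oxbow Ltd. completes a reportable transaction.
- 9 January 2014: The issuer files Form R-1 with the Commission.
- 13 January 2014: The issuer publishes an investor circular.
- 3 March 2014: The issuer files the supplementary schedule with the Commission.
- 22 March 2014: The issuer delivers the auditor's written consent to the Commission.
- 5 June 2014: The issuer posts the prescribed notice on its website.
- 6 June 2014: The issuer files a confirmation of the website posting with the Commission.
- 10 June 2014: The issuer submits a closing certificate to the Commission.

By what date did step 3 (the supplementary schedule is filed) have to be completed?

The investor circular is published on 13 January 2014; the 7-day waiting period therefore ends 20 January 2014, and step 3 runs from that date. The window is 23–61 days after 20 January 2014; it closes on 22 March 2014.

22 March 2014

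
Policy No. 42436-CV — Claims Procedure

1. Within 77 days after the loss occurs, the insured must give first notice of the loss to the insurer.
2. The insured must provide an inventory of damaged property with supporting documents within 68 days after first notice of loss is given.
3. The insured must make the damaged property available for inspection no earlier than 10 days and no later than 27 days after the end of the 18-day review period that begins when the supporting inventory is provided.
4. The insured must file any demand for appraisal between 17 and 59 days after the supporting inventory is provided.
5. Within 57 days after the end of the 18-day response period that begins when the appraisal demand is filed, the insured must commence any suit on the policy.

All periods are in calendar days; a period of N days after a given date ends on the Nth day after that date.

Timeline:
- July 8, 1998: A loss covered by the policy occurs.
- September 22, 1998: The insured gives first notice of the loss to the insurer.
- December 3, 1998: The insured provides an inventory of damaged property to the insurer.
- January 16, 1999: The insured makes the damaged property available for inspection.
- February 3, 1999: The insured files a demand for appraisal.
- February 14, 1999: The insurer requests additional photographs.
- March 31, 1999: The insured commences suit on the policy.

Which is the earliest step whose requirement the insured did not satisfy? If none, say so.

(1) due by July 8, 1998 + 77 days = September 23, 1998; September 22, 1998 is within that limit.
(2) due by September 22, 1998 + 68 days = November 29, 1998; December 3, 1998 misses that deadline by 4 days.
Later steps need not be reached.

Step 2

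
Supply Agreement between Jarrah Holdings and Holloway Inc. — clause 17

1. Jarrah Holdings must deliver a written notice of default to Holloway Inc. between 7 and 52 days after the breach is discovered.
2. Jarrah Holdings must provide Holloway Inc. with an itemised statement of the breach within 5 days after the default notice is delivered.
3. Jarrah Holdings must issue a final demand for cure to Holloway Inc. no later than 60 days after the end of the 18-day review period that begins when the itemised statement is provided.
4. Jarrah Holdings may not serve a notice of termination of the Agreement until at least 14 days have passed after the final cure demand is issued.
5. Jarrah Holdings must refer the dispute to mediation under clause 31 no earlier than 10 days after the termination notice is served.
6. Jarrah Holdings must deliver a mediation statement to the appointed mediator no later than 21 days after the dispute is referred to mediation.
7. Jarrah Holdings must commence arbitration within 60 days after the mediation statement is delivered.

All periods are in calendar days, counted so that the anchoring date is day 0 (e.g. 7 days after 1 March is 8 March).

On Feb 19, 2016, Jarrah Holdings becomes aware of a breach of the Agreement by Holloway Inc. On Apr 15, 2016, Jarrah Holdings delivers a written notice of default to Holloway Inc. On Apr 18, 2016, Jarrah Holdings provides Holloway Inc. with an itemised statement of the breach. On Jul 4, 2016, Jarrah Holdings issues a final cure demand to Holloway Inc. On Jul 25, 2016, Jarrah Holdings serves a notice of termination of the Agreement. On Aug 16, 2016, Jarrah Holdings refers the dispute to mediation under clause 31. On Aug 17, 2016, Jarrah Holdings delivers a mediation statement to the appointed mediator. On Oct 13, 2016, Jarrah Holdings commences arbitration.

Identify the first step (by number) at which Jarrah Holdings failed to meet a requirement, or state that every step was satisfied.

Step 1 — 7 and 52 days from Feb 19, 2016 (when the breach is discovered) are Feb 26, 2016 and Apr 11, 2016 respectively; done Apr 15, 2016 — 4 days after the window closed.

Step 1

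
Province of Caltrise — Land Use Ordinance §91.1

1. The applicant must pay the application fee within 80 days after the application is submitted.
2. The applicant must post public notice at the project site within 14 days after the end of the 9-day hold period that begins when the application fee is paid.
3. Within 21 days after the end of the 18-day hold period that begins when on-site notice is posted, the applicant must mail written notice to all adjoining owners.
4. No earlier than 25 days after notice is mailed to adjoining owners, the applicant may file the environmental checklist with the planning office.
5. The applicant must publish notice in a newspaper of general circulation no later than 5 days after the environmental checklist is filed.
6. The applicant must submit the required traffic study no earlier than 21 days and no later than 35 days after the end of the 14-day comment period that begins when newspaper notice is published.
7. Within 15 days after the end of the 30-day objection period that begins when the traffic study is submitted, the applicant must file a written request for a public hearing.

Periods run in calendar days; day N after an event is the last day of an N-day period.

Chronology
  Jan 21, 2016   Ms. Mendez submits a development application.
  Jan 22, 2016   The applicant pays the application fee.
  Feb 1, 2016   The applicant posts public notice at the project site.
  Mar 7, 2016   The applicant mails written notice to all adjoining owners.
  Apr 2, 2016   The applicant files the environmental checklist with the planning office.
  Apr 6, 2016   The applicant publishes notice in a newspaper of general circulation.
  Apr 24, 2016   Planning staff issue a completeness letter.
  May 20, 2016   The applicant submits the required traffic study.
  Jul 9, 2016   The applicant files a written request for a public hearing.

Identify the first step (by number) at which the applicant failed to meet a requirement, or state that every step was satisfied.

Step 7

(1) due by Jan 21, 2016 + 80 days = Apr 10, 2016; done Jan 22, 2016 — timely.
(2) due by Jan 31, 2016 + 14 days = Feb 14, 2016; Feb 1, 2016 is within that limit.
(3) due by Feb 19, 2016 + 21 days = Mar 11, 2016; done Mar 7, 2016 — timely.
(4) permitted from Mar 7, 2016 + 25 days = Apr 1, 2016 onward; done Apr 2, 2016, after the minimum wait.
(5) due by Apr 2, 2016 + 5 days = Apr 7, 2016; done Apr 6, 2016 — timely.
(6) the permitted window runs from Apr 20, 2016 + 21 = May 11, 2016 to Apr 20, 2016 + 35 = May 25, 2016; May 20, 2016 falls inside that range.
(7) due by Jun 19, 2016 + 15 days = Jul 4, 2016; not done until Jul 9, 2016, 5 days after the deadline.
That is the first point of non-compliance.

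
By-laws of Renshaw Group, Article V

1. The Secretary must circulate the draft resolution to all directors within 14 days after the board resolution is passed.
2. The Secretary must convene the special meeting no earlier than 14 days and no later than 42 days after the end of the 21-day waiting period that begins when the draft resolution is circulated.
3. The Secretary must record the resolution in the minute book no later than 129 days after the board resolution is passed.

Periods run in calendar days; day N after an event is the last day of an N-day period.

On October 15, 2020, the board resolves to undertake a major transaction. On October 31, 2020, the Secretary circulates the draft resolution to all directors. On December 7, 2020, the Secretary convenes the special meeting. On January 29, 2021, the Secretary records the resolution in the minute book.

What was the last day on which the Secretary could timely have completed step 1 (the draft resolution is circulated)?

October 29, 2020

Step 1 runs from October 15, 2020, when the board resolution is passed. 14 days after October 15, 2020 is October 29, 2020.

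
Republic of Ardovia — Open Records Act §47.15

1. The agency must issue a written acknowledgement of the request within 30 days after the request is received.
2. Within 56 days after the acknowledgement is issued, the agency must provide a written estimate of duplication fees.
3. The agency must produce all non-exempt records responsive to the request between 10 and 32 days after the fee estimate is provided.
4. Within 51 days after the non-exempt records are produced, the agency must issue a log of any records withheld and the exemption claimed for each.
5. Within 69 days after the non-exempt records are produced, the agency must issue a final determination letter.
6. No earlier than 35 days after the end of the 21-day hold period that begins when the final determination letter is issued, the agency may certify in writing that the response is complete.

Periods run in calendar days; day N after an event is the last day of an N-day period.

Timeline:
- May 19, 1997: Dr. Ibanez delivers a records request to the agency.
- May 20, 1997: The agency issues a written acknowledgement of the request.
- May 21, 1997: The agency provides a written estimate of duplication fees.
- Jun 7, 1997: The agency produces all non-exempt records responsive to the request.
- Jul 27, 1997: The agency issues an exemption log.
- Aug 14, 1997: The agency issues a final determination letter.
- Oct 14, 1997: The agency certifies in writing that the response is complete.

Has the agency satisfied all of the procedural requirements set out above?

Yes

Step 1 — counting 30 days from May 19, 1997 (when the request is received) gives a deadline of Jun 18, 1997; completed May 20, 1997, before the deadline.
Step 2 — counting 56 days from May 20, 1997 (when the acknowledgement is issued) gives a deadline of Jul 15, 1997; done May 21, 1997 — timely.
Step 3 — 10 and 32 days from May 21, 1997 (when the fee estimate is provided) are May 31, 1997 and Jun 22, 1997 respectively; done Jun 7, 1997, which is between those dates.
Step 4 — counting 51 days from Jun 7, 1997 (when the non-exempt records are produced) gives a deadline of Jul 28, 1997; Jul 27, 1997 is within that limit.
Step 5 — counting 69 days from Jun 7, 1997 (when the non-exempt records are produced) gives a deadline of Aug 15, 1997; Aug 14, 1997 is within that limit.
Step 6 — must wait 35 days from Sep 4, 1997 (end of the 21-day hold period, which began when the final determination letter is issued on Aug 14, 1997), so not before Oct 9, 1997; done Oct 14, 1997 — permitted.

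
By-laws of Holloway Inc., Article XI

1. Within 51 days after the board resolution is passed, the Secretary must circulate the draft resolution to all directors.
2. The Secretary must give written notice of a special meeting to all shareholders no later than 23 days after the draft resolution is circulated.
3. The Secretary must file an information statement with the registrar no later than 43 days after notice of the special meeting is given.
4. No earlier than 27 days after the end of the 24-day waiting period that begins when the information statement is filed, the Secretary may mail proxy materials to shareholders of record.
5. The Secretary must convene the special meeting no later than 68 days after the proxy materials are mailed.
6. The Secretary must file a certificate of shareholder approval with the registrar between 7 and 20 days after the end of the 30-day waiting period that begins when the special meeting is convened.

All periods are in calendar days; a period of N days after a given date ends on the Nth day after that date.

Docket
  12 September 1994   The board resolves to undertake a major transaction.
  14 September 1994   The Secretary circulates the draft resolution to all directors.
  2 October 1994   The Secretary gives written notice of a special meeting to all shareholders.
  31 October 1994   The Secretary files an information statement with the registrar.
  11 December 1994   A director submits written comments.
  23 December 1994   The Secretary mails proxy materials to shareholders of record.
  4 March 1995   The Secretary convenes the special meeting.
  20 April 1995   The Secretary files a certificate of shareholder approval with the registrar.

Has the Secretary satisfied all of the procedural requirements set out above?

No

Step 1: 51 days after 12 September 1994 (when the board resolution is passed) is 2 November 1994; completed 14 September 1994, before the deadline.
Step 2: 23 days after 14 September 1994 (when the draft resolution is circulated) is 7 October 1994; completed 2 October 1994, before the deadline.
Step 3: 43 days after 2 October 1994 (when notice of the special meeting is given) is 14 November 1994; done 31 October 1994 — timely.
Step 4: the earliest permitted date is 27 days after 24 November 1994 (end of the 24-day waiting period, which began when the information statement is filed on 31 October 1994), i.e. 21 December 1994; 23 December 1994 is on or after that date.
Step 5: 68 days after 23 December 1994 (when the proxy materials are mailed) is 1 March 1995; 4 March 1995 misses that deadline by 3 days.
That is the first point of non-compliance.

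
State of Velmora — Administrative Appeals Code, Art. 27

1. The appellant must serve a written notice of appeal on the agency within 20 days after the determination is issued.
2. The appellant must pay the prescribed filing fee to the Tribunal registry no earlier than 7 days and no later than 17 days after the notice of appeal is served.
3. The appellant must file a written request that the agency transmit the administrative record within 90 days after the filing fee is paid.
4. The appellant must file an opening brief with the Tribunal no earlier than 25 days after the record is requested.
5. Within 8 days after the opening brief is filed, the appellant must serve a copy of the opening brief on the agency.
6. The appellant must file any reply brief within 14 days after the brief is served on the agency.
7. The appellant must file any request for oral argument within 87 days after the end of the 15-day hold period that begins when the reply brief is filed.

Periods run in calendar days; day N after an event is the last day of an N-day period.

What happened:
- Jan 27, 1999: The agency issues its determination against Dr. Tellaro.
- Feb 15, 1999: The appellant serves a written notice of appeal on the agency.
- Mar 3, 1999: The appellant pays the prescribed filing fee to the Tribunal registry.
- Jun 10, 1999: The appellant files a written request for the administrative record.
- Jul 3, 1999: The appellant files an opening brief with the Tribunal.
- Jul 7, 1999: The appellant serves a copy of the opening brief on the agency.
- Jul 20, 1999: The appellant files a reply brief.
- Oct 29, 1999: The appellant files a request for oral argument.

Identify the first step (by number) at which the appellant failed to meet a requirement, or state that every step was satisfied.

Step 1 — counting 20 days from Jan 27, 1999 (when the determination is issued) gives a deadline of Feb 16, 1999; completed Feb 15, 1999, before the deadline.
Step 2 — 7 and 17 days from Feb 15, 1999 (when the notice of appeal is served) are Feb 22, 1999 and Mar 4, 1999 respectively; Mar 3, 1999 falls inside that range.
Step 3 — counting 90 days from Mar 3, 1999 (when the filing fee is paid) gives a deadline of Jun 1, 1999; done Jun 10, 1999 — 9 days late.

Step 3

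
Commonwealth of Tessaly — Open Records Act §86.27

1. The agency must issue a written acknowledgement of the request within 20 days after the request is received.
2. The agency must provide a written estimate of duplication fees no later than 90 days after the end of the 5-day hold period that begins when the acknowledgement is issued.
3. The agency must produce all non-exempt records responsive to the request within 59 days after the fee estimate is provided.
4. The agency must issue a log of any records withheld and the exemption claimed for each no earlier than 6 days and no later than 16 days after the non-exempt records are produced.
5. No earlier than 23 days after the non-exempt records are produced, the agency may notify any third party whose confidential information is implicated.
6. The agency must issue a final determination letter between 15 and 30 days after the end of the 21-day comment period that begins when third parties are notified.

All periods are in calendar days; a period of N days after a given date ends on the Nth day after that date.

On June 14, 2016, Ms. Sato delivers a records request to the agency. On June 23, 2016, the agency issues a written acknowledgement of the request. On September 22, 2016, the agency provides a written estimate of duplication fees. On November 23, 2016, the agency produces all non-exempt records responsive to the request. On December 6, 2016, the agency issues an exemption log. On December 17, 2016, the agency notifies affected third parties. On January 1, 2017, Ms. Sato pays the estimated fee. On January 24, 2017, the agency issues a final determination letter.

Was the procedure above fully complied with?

Step 1: 20 days after June 14, 2016 (when the request is received) is July 4, 2016; done June 23, 2016 — timely.
Step 2: 90 days after June 28, 2016 (end of the 5-day hold period, which began when the acknowledgement is issued on June 23, 2016) is September 26, 2016; September 22, 2016 is within that limit.
Step 3: 59 days after September 22, 2016 (when the fee estimate is provided) is November 20, 2016; done November 23, 2016 — 3 days late.
The procedure was therefore not followed at step 3.

No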